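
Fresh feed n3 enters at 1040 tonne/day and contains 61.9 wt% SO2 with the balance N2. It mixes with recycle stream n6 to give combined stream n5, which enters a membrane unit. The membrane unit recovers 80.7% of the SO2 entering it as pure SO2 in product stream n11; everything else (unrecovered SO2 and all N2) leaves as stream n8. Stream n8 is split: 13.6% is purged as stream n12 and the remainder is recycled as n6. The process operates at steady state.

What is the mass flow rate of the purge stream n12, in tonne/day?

N2 enters only via n3 and leaves only via the purge: 1040×0.381 = 0.136×(N2 in n8), and the membrane unit passes all N2, so N2 in n5 = N2 in n8 = 2913.5 tonne/day.
SO2 in n5: m_A = 1040×0.619 + (1−0.136)·(1−0.807)·m_A, so m_A = 643.76/0.8332 = 772.59 tonne/day.
n8 = (1−0.807)×772.59 + 2913.5 = 3062.6 tonne/day.
Purge n12 = 0.136×3062.6 = 416.52 tonne/day.

416.5 tonne/day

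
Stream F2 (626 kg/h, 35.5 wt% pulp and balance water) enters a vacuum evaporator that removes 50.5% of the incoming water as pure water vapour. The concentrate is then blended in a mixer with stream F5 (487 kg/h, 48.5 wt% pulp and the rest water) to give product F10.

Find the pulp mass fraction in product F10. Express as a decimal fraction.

Vapour removed = 0.505×0.645×626 = 203.9 kg/h; concentrate = 422.1 kg/h.
pulp reaching the mixer = 222.23 (from concentrate) + 487×0.485 = 458.42 kg/h.
Product flow = 422.1 + 487 = 909.1 kg/h; pulp fraction = 0.504.

0.504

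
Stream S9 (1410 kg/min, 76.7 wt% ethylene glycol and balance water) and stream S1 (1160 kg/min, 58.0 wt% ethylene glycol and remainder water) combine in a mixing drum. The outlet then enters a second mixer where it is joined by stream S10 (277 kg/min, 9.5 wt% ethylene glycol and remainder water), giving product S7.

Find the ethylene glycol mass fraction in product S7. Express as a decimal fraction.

Overall, product flow = 2847 kg/min.
ethylene glycol in = 1410×0.767 + 1160×0.580 + 277×0.095 = 1780.6 kg/min.
ethylene glycol fraction in S7 = 0.625.

0.625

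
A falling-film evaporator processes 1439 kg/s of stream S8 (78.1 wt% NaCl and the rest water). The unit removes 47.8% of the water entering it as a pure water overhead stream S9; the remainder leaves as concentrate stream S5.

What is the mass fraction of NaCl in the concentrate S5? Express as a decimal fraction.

NaCl is not removed: 1439×0.781 = 1123.9 kg/s of NaCl enters S5.
water entering = 1439×0.219 = 315.14 kg/s; overhead removed = 0.478×315.14 = 150.64 kg/s.
Concentrate = 1439 − 150.64 = 1288.4 kg/s.
Mass fraction = 1123.9/1288.4 = 0.872.

0.872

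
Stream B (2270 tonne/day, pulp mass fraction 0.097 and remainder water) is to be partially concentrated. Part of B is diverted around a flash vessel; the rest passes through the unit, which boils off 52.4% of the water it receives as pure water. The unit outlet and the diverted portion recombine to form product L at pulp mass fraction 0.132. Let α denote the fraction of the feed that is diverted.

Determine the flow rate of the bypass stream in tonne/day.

998 tonne/day

All 2270×0.097 = 220.19 tonne/day of pulp reaches L, so L = 220.19/0.132 = 1668.1 tonne/day and vapour = 601.89 tonne/day.
The evaporator receives (1−α)·2270 of feed at 0.903 water and removes 0.524 of that water:
0.524×0.903×(1−α)×2270 = 601.89
(1−α) = 601.89/1074.1 = 0.5604;  α = 0.4396.
Bypass flow = 0.4396×2270 = 997.96 tonne/day.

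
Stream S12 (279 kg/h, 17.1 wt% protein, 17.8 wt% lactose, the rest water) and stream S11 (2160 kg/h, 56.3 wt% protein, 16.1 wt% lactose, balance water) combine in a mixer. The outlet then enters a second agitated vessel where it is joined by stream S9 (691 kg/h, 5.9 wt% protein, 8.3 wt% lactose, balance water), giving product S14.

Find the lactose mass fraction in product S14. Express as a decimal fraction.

Overall, product flow = 3130 kg/h.
lactose in = 279×0.178 + 2160×0.161 + 691×0.083 = 454.77 kg/h.
lactose fraction in S14 = 0.1453.

0.1453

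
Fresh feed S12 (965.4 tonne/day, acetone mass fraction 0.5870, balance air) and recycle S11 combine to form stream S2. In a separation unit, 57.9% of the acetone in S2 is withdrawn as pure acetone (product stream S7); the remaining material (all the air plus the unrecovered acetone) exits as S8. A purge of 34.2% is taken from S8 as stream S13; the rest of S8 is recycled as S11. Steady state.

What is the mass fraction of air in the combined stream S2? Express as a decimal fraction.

air enters only via S12 and leaves only via the purge: 965.4×0.413 = 0.342×(air in S8), and the separation unit passes all air, so air in S2 = air in S8 = 1165.8 tonne/day.
acetone in S2: m_A = 965.4×0.587 + (1−0.342)·(1−0.579)·m_A, so m_A = 566.69/0.7230 = 783.82 tonne/day.
S2 = 783.82 + 1165.8 = 1949.6 tonne/day.
air fraction in S2 = 1165.8/1949.6 = 0.5980.

0.5980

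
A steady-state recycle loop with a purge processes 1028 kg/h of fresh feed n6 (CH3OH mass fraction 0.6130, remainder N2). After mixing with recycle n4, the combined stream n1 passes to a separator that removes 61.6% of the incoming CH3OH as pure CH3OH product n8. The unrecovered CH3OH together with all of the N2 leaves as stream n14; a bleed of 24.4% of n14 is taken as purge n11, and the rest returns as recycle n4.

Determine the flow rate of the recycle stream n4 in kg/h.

1490 kg/h

N2 enters only via n6 and leaves only via the purge: 1028×0.387 = 0.244×(N2 in n14), and the separator passes all N2, so N2 in n1 = N2 in n14 = 1630.5 kg/h.
CH3OH in n1: m_A = 1028×0.613 + (1−0.244)·(1−0.616)·m_A, so m_A = 630.16/0.7097 = 887.94 kg/h.
n14 = (1−0.616)×887.94 + 1630.5 = 1971.4 kg/h.
Recycle n4 = (1−0.244)×1971.4 = 1490.4 kg/h.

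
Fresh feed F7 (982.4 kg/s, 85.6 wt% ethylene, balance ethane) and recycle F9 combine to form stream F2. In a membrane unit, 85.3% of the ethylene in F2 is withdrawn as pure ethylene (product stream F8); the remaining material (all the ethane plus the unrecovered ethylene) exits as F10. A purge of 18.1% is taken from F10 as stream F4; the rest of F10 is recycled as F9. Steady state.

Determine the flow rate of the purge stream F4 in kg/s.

166.9 kg/s

ethane enters only via F7 and leaves only via the purge: 982.4×0.144 = 0.181×(ethane in F10), and the membrane unit passes all ethane, so ethane in F2 = ethane in F10 = 781.58 kg/s.
ethylene in F2: m_A = 982.4×0.856 + (1−0.181)·(1−0.853)·m_A, so m_A = 840.93/0.8796 = 956.03 kg/s.
F10 = (1−0.853)×956.03 + 781.58 = 922.11 kg/s.
Purge F4 = 0.181×922.11 = 166.9 kg/s.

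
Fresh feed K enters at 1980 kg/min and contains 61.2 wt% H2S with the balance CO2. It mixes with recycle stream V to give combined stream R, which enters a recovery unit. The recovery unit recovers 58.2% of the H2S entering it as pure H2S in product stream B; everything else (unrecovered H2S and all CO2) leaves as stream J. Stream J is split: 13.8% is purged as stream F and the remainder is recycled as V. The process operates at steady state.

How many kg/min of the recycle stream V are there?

5481 kg/min

CO2 enters only via K and leaves only via the purge: 1980×0.388 = 0.138×(CO2 in J), and the recovery unit passes all CO2, so CO2 in R = CO2 in J = 5567 kg/min.
H2S in R: m_A = 1980×0.612 + (1−0.138)·(1−0.582)·m_A, so m_A = 1211.8/0.6397 = 1894.3 kg/min.
J = (1−0.582)×1894.3 + 5567 = 6358.8 kg/min.
Recycle V = (1−0.138)×6358.8 = 5481.3 kg/min.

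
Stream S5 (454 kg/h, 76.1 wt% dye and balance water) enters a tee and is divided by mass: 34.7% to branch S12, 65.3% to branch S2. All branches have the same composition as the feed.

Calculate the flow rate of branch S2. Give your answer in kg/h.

Branch S2 flow = 0.653×454 = 296.46 kg/h.

296.5 kg/h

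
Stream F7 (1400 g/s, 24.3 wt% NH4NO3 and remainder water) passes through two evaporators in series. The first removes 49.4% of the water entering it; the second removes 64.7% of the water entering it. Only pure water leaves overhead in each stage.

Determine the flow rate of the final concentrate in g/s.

529.5 g/s

water in feed = 1400×0.757 = 1059.8 g/s.
After stage 1: water left = (1−0.494)×1059.8 = 536.26; stream total = 876.46 g/s.
After stage 2: water left = (1−0.647)×536.26 = 189.3; final concentrate = 529.5 g/s.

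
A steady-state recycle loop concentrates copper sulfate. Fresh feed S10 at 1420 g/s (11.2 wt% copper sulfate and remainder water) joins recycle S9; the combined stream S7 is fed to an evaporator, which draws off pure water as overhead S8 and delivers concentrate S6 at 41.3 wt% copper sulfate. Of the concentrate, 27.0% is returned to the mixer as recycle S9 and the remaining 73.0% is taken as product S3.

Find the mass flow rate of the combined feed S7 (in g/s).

Overall copper sulfate balance (none leaves overhead): copper sulfate in fresh feed = copper sulfate in product, i.e. 1420×0.112 = (1−0.270)·S6·0.413.
S6 = 159.04/(0.413×0.730) = 527.51 g/s.
Recycle S9 = 0.270×527.51 = 142.43 g/s.
Combined feed S7 = 1420 + 142.43 = 1562.4 g/s.

1562 g/s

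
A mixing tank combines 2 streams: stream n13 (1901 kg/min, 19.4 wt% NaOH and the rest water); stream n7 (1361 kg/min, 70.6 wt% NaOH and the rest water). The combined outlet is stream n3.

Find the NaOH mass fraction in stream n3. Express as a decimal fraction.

Total flow out = 1901 + 1361 = 3262 kg/min.
NaOH in = 1901×0.194 + 1361×0.706 = 1329.7 kg/min.
NaOH mass fraction in n3 = 1329.7/3262 = 0.408.

0.408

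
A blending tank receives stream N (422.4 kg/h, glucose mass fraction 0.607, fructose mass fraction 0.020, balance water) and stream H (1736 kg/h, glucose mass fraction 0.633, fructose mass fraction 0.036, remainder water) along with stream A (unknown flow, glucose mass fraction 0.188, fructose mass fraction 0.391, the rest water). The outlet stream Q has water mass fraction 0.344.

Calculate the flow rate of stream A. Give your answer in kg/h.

Let A be the unknown flow. Total out = 2158.4 + A.
water balance: 732.17 + 0.421·A = 0.344·(2158.4 + A)
(0.421 − 0.344)·A = 0.344×2158.4 − 732.17 = 10.318
A = 10.318 / 0.077 = 134.01 kg/h

134 kg/h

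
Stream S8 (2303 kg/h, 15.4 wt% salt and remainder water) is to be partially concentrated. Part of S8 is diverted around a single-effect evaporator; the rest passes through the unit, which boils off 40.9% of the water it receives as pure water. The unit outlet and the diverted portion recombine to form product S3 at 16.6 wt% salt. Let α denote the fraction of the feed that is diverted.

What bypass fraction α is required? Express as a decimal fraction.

0.791

All 2303×0.154 = 354.66 kg/h of salt reaches S3, so S3 = 354.66/0.166 = 2136.5 kg/h and vapour = 166.48 kg/h.
The evaporator receives (1−α)·2303 of feed at 0.846 water and removes 0.409 of that water:
0.409×0.846×(1−α)×2303 = 166.48
(1−α) = 166.48/796.87 = 0.2089;  α = 0.7911.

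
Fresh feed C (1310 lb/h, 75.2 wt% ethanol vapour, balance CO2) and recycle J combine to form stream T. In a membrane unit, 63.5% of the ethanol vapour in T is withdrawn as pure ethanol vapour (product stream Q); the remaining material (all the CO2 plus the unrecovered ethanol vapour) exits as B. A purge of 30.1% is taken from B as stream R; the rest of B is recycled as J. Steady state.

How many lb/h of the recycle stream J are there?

1092 lb/h

CO2 enters only via C and leaves only via the purge: 1310×0.248 = 0.301×(CO2 in B), and the membrane unit passes all CO2, so CO2 in T = CO2 in B = 1079.3 lb/h.
ethanol vapour in T: m_A = 1310×0.752 + (1−0.301)·(1−0.635)·m_A, so m_A = 985.12/0.7449 = 1322.5 lb/h.
B = (1−0.635)×1322.5 + 1079.3 = 1562.1 lb/h.
Recycle J = (1−0.301)×1562.1 = 1091.9 lb/h.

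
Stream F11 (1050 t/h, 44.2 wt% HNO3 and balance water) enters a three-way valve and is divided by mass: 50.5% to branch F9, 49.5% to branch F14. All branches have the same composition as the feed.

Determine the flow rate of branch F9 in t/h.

Branch F9 flow = 0.505×1050 = 530.25 t/h.

530.2 t/h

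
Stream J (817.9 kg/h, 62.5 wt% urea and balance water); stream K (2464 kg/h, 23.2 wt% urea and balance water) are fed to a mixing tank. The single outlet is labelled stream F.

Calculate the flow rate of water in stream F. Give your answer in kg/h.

2199 kg/h

water out = water in = 817.9×0.375 + 2464×0.768 = 2199.1 kg/h.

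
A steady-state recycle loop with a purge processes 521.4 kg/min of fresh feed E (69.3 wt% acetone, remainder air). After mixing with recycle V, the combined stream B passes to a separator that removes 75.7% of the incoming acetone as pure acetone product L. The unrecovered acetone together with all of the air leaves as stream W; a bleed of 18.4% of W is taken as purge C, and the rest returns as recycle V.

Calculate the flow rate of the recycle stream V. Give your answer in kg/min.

air enters only via E and leaves only via the purge: 521.4×0.307 = 0.184×(air in W), and the separator passes all air, so air in B = air in W = 869.94 kg/min.
acetone in B: m_A = 521.4×0.693 + (1−0.184)·(1−0.757)·m_A, so m_A = 361.33/0.8017 = 450.7 kg/min.
W = (1−0.757)×450.7 + 869.94 = 979.46 kg/min.
Recycle V = (1−0.184)×979.46 = 799.24 kg/min.

799.2 kg/min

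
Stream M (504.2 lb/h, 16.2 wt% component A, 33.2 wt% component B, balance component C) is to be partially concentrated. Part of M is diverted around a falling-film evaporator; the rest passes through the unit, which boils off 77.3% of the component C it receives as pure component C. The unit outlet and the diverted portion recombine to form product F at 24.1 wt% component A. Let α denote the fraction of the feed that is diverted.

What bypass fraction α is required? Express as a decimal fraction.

0.162

All 504.2×0.162 = 81.68 lb/h of component A reaches F, so F = 81.68/0.241 = 338.92 lb/h and vapour = 165.28 lb/h.
The evaporator receives (1−α)·504.2 of feed at 0.506 component C and removes 0.773 of that component C:
0.773×0.506×(1−α)×504.2 = 165.28
(1−α) = 165.28/197.21 = 0.8381;  α = 0.1619.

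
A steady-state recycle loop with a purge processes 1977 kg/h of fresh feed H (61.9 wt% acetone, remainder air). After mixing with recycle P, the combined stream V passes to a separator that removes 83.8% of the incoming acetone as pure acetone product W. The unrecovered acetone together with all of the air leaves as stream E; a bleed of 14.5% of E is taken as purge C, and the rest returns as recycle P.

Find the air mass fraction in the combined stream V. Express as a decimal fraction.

air enters only via H and leaves only via the purge: 1977×0.381 = 0.145×(air in E), and the separator passes all air, so air in V = air in E = 5194.7 kg/h.
acetone in V: m_A = 1977×0.619 + (1−0.145)·(1−0.838)·m_A, so m_A = 1223.8/0.8615 = 1420.5 kg/h.
V = 1420.5 + 5194.7 = 6615.3 kg/h.
air fraction in V = 5194.7/6615.3 = 0.785.

0.785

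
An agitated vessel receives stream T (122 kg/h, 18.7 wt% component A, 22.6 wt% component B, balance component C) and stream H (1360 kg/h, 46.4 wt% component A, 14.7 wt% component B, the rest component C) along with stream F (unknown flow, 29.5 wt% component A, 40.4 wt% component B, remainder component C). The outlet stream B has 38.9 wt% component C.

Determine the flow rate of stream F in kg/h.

274.5 kg/h

Let F be the unknown flow. Total out = 1482 + F.
component C balance: 600.65 + 0.301·F = 0.389·(1482 + F)
(0.301 − 0.389)·F = 0.389×1482 − 600.65 = -24.156
F = -24.156 / -0.088 = 274.5 kg/h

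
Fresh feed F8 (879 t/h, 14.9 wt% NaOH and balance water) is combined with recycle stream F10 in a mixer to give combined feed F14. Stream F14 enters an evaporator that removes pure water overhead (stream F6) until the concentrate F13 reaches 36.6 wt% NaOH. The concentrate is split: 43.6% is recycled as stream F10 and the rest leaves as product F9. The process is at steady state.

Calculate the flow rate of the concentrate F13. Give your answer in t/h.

634.5 t/h

Overall NaOH balance (none leaves overhead): NaOH in fresh feed = NaOH in product, i.e. 879×0.149 = (1−0.436)·F13·0.366.
F13 = 130.97/(0.366×0.564) = 634.48 t/h.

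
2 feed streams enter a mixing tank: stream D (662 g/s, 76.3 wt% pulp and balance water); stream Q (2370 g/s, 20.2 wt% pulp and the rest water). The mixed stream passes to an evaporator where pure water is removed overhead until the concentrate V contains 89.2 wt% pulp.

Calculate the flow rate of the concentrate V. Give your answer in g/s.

pulp entering = 662×0.763 + 2370×0.202 = 983.85 g/s.
All pulp reports to V, so V = 983.85/0.892 = 1103 g/s.

1103 g/s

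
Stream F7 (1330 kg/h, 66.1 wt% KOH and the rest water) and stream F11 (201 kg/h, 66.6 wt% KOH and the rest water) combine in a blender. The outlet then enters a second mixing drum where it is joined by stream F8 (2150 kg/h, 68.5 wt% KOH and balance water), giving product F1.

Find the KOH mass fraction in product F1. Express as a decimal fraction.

Overall, product flow = 3681 kg/h.
KOH in = 1330×0.661 + 201×0.666 + 2150×0.685 = 2485.7 kg/h.
KOH fraction in F1 = 0.6753.

0.6753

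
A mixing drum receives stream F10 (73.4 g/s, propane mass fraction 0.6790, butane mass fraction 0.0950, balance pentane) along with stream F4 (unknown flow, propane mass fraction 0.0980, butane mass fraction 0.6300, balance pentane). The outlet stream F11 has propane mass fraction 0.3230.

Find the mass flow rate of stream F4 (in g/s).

Let F4 be the unknown flow. Total out = 73.4 + F4.
propane balance: 49.839 + 0.098·F4 = 0.323·(73.4 + F4)
(0.098 − 0.323)·F4 = 0.323×73.4 − 49.839 = -26.13
F4 = -26.13 / -0.225 = 116.14 g/s

116.1 g/s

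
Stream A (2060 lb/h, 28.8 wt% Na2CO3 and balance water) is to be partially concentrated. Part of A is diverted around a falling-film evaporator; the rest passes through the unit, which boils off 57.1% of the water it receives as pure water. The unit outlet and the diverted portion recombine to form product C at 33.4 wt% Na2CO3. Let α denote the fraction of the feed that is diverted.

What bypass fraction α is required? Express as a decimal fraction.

0.661

All 2060×0.288 = 593.28 lb/h of Na2CO3 reaches C, so C = 593.28/0.334 = 1776.3 lb/h and vapour = 283.71 lb/h.
The evaporator receives (1−α)·2060 of feed at 0.712 water and removes 0.571 of that water:
0.571×0.712×(1−α)×2060 = 283.71
(1−α) = 283.71/837.5 = 0.3388;  α = 0.6612.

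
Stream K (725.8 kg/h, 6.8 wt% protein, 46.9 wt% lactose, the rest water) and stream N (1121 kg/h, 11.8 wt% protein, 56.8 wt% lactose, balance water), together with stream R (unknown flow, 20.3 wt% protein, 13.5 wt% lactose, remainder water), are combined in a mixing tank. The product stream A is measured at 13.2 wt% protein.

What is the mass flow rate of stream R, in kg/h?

Let R be the unknown flow. Total out = 1846.8 + R.
protein balance: 181.63 + 0.203·R = 0.132·(1846.8 + R)
(0.203 − 0.132)·R = 0.132×1846.8 − 181.63 = 62.145
R = 62.145 / 0.071 = 875.28 kg/h

875.3 kg/h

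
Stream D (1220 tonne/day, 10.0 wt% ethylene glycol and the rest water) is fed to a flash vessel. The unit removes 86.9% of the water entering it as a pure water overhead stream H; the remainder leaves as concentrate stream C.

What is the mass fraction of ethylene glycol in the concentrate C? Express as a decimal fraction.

ethylene glycol is not removed: 1220×0.100 = 122 tonne/day of ethylene glycol enters C.
water entering = 1220×0.900 = 1098 tonne/day; overhead removed = 0.869×1098 = 954.16 tonne/day.
Concentrate = 1220 − 954.16 = 265.84 tonne/day.
Mass fraction = 122/265.84 = 0.459.

0.459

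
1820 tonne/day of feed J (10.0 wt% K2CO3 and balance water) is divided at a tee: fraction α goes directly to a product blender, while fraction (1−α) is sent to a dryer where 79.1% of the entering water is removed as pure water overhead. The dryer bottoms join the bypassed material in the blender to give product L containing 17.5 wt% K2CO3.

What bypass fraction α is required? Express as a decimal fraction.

0.398

All 1820×0.100 = 182 tonne/day of K2CO3 reaches L, so L = 182/0.175 = 1040 tonne/day and vapour = 780 tonne/day.
The evaporator receives (1−α)·1820 of feed at 0.900 water and removes 0.791 of that water:
0.791×0.900×(1−α)×1820 = 780
(1−α) = 780/1295.7 = 0.6020;  α = 0.3980.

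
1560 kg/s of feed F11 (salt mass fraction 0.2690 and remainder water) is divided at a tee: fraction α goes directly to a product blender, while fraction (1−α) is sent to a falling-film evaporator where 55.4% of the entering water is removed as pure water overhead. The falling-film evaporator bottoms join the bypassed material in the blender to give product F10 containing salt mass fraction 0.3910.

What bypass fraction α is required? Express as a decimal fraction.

All 1560×0.269 = 419.64 kg/s of salt reaches F10, so F10 = 419.64/0.391 = 1073.2 kg/s and vapour = 486.75 kg/s.
The evaporator receives (1−α)·1560 of feed at 0.731 water and removes 0.554 of that water:
0.554×0.731×(1−α)×1560 = 486.75
(1−α) = 486.75/631.76 = 0.7705;  α = 0.2295.

0.230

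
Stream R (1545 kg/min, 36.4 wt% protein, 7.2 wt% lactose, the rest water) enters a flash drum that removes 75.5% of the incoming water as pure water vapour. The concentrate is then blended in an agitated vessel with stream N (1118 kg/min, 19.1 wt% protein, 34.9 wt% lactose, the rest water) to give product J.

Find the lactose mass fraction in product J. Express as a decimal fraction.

0.250

Vapour removed = 0.755×0.564×1545 = 657.89 kg/min; concentrate = 887.11 kg/min.
lactose reaching the mixer = 111.24 (from concentrate) + 1118×0.349 = 501.42 kg/min.
Product flow = 887.11 + 1118 = 2005.1 kg/min; lactose fraction = 0.250.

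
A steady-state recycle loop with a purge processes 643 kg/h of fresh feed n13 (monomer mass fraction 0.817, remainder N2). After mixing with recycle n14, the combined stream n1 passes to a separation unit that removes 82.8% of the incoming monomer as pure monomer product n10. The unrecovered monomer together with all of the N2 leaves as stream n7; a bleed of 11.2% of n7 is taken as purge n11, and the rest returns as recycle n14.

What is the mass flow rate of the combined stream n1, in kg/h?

N2 enters only via n13 and leaves only via the purge: 643×0.183 = 0.112×(N2 in n7), and the separation unit passes all N2, so N2 in n1 = N2 in n7 = 1050.6 kg/h.
monomer in n1: m_A = 643×0.817 + (1−0.112)·(1−0.828)·m_A, so m_A = 525.33/0.8473 = 620.03 kg/h.
n1 = 620.03 + 1050.6 = 1670.6 kg/h.

1671 kg/h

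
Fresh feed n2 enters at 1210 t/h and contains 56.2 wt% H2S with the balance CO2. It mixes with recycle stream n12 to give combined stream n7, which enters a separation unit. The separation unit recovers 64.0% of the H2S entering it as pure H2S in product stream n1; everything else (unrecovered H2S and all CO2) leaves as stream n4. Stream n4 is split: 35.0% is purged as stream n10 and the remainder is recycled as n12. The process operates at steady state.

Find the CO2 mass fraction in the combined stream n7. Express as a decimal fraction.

CO2 enters only via n2 and leaves only via the purge: 1210×0.438 = 0.350×(CO2 in n4), and the separation unit passes all CO2, so CO2 in n7 = CO2 in n4 = 1514.2 t/h.
H2S in n7: m_A = 1210×0.562 + (1−0.350)·(1−0.640)·m_A, so m_A = 680.02/0.7660 = 887.75 t/h.
n7 = 887.75 + 1514.2 = 2402 t/h.
CO2 fraction in n7 = 1514.2/2402 = 0.630.

0.630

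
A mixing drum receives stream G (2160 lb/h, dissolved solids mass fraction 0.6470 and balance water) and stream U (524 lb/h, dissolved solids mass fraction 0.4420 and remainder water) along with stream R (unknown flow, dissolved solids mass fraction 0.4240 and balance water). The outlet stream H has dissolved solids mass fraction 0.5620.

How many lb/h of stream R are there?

874.8 lb/h

Let R be the unknown flow. Total out = 2684 + R.
dissolved solids balance: 1629.1 + 0.424·R = 0.562·(2684 + R)
(0.424 − 0.562)·R = 0.562×2684 − 1629.1 = -120.72
R = -120.72 / -0.138 = 874.78 lb/h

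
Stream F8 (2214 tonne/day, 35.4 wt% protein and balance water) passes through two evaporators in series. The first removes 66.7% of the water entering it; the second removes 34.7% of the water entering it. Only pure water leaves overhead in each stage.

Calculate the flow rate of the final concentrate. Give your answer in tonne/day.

water in feed = 2214×0.646 = 1430.2 tonne/day.
After stage 1: water left = (1−0.667)×1430.2 = 476.27; stream total = 1260 tonne/day.
After stage 2: water left = (1−0.347)×476.27 = 311.01; final concentrate = 1094.8 tonne/day.

1095 tonne/day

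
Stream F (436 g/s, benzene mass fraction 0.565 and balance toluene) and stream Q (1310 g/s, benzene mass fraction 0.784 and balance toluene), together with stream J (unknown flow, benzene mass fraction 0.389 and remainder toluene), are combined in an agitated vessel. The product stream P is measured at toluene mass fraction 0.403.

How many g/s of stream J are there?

Let J be the unknown flow. Total out = 1746 + J.
toluene balance: 472.62 + 0.611·J = 0.403·(1746 + J)
(0.611 − 0.403)·J = 0.403×1746 − 472.62 = 231.02
J = 231.02 / 0.208 = 1110.7 g/s

1111 g/s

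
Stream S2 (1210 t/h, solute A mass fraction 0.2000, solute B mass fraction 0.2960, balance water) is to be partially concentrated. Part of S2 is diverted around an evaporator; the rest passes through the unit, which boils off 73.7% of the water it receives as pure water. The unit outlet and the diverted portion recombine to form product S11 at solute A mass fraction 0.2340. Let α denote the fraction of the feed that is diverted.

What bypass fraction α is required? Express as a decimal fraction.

All 1210×0.200 = 242 t/h of solute A reaches S11, so S11 = 242/0.234 = 1034.2 t/h and vapour = 175.81 t/h.
The evaporator receives (1−α)·1210 of feed at 0.504 water and removes 0.737 of that water:
0.737×0.504×(1−α)×1210 = 175.81
(1−α) = 175.81/449.45 = 0.3912;  α = 0.6088.

0.609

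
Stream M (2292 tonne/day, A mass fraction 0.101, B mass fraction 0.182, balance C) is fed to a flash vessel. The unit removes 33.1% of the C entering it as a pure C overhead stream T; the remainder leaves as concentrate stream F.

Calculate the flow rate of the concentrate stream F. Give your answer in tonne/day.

1748 tonne/day

C entering = 2292×0.717 = 1643.4 tonne/day; overhead removed = 0.331×1643.4 = 543.95 tonne/day.
Concentrate = 2292 − 543.95 = 1748 tonne/day.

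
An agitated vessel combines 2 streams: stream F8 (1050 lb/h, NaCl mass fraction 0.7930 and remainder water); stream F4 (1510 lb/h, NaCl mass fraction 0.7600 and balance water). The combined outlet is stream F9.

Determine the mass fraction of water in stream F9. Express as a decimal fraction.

0.2265

Total flow out = 1050 + 1510 = 2560 lb/h.
water in = 1050×0.207 + 1510×0.240 = 579.75 lb/h.
water mass fraction in F9 = 579.75/2560 = 0.2265.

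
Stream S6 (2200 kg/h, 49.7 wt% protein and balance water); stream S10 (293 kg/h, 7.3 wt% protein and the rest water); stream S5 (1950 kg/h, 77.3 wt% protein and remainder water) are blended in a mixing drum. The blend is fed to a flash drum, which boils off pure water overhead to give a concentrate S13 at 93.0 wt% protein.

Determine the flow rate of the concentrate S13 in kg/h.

2820 kg/h

protein entering = 2200×0.497 + 293×0.073 + 1950×0.773 = 2622.1 kg/h.
All protein reports to S13, so S13 = 2622.1/0.930 = 2819.5 kg/h.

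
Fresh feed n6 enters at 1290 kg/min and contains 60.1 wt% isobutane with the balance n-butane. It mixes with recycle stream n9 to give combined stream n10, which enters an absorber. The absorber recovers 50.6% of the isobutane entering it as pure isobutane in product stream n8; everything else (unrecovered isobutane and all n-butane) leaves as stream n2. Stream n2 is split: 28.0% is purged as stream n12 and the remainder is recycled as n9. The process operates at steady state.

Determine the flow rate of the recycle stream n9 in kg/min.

n-butane enters only via n6 and leaves only via the purge: 1290×0.399 = 0.280×(n-butane in n2), and the absorber passes all n-butane, so n-butane in n10 = n-butane in n2 = 1838.2 kg/min.
isobutane in n10: m_A = 1290×0.601 + (1−0.280)·(1−0.506)·m_A, so m_A = 775.29/0.6443 = 1203.3 kg/min.
n2 = (1−0.506)×1203.3 + 1838.2 = 2432.7 kg/min.
Recycle n9 = (1−0.280)×2432.7 = 1751.5 kg/min.

1752 kg/min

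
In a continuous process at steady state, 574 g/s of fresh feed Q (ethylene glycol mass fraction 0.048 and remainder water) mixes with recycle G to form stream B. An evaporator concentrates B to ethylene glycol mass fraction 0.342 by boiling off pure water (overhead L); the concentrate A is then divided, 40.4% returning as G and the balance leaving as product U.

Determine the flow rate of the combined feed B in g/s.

Overall ethylene glycol balance (none leaves overhead): ethylene glycol in fresh feed = ethylene glycol in product, i.e. 574×0.048 = (1−0.404)·A·0.342.
A = 27.552/(0.342×0.596) = 135.17 g/s.
Recycle G = 0.404×135.17 = 54.609 g/s.
Combined feed B = 574 + 54.609 = 628.61 g/s.

628.6 g/s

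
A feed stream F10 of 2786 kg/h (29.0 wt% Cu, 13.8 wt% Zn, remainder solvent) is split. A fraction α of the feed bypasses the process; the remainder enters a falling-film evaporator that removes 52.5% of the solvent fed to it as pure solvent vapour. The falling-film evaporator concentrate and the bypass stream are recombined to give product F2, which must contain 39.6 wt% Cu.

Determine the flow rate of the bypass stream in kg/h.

302.7 kg/h

All 2786×0.290 = 807.94 kg/h of Cu reaches F2, so F2 = 807.94/0.396 = 2040.3 kg/h and vapour = 745.75 kg/h.
The evaporator receives (1−α)·2786 of feed at 0.572 solvent and removes 0.525 of that solvent:
0.525×0.572×(1−α)×2786 = 745.75
(1−α) = 745.75/836.64 = 0.8914;  α = 0.1086.
Bypass flow = 0.1086×2786 = 302.66 kg/h.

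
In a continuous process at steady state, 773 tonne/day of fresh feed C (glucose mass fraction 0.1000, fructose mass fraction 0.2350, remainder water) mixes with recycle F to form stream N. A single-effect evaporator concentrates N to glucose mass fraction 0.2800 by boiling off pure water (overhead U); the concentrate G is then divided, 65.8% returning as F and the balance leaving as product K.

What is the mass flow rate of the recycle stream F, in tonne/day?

Overall glucose balance (none leaves overhead): glucose in fresh feed = glucose in product, i.e. 773×0.100 = (1−0.658)·G·0.280.
G = 77.3/(0.280×0.342) = 807.23 tonne/day.
Recycle F = 0.658×807.23 = 531.15 tonne/day.

531.2 tonne/day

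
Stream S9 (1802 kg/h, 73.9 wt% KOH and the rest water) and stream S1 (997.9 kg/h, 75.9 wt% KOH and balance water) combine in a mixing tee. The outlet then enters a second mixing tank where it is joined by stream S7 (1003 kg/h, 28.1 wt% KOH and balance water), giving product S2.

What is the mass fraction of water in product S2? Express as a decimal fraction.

Overall, product flow = 3802.9 kg/h.
water in = 1802×0.261 + 997.9×0.241 + 1003×0.719 = 1432 kg/h.
water fraction in S2 = 0.377.

0.377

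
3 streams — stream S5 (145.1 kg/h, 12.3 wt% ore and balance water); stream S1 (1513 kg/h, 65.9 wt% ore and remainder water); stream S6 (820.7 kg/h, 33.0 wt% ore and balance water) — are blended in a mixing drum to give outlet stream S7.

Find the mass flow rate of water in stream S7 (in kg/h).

water out = water in = 145.1×0.877 + 1513×0.341 + 820.7×0.670 = 1193.1 kg/h.

1193 kg/h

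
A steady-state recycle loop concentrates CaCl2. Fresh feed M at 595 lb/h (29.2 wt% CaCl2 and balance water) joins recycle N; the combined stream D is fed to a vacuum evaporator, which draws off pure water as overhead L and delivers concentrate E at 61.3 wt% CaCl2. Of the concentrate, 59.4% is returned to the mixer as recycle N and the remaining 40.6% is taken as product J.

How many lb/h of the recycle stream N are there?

414.7 lb/h

Overall CaCl2 balance (none leaves overhead): CaCl2 in fresh feed = CaCl2 in product, i.e. 595×0.292 = (1−0.594)·E·0.613.
E = 173.74/(0.613×0.406) = 698.09 lb/h.
Recycle N = 0.594×698.09 = 414.67 lb/h.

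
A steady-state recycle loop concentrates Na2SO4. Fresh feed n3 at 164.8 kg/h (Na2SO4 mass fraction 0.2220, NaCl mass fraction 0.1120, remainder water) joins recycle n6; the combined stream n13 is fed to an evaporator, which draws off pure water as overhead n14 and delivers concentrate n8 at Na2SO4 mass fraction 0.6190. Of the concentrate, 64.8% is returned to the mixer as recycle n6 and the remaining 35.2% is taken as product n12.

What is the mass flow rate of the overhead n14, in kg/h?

Overall Na2SO4 balance (none leaves overhead): Na2SO4 in fresh feed = Na2SO4 in product, i.e. 164.8×0.222 = (1−0.648)·n8·0.619.
n8 = 36.586/(0.619×0.352) = 167.91 kg/h.
Recycle n6 = 0.648×167.91 = 108.81 kg/h.
Combined feed n13 = 164.8 + 108.81 = 273.61 kg/h.
Overhead n14 = n13 − n8 = 273.61 − 167.91 = 105.7 kg/h.

105.7 kg/h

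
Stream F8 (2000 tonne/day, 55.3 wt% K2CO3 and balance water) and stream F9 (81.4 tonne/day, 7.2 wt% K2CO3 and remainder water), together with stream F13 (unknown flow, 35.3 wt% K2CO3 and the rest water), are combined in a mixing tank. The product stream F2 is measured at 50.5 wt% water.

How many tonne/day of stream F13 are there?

574.4 tonne/day

Let F13 be the unknown flow. Total out = 2081.4 + F13.
water balance: 969.54 + 0.647·F13 = 0.505·(2081.4 + F13)
(0.647 − 0.505)·F13 = 0.505×2081.4 − 969.54 = 81.568
F13 = 81.568 / 0.142 = 574.42 tonne/day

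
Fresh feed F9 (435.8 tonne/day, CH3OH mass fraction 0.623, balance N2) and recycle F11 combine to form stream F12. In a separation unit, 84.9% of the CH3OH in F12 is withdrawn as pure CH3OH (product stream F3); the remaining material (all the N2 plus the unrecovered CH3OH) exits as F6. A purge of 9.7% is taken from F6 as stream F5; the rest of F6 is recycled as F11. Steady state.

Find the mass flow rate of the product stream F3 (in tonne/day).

CH3OH in F12: m_A = 435.8×0.623 + (1−0.097)·(1−0.849)·m_A, so m_A = 271.5/0.8636 = 314.37 tonne/day.
Product F3 = 0.849×314.37 = 266.9 tonne/day.

266.9 tonne/day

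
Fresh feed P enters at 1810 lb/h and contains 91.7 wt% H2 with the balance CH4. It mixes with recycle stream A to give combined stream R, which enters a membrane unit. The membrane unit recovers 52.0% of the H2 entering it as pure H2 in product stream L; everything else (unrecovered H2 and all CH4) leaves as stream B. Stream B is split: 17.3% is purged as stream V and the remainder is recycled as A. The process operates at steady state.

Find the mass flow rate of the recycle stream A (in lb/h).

1811 lb/h

CH4 enters only via P and leaves only via the purge: 1810×0.083 = 0.173×(CH4 in B), and the membrane unit passes all CH4, so CH4 in R = CH4 in B = 868.38 lb/h.
H2 in R: m_A = 1810×0.917 + (1−0.173)·(1−0.520)·m_A, so m_A = 1659.8/0.6030 = 2752.3 lb/h.
B = (1−0.520)×2752.3 + 868.38 = 2189.5 lb/h.
Recycle A = (1−0.173)×2189.5 = 1810.7 lb/h.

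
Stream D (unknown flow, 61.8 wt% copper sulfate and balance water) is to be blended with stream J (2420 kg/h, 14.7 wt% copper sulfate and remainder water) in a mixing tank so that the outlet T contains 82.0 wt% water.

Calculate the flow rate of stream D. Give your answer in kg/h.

Let D be the unknown flow. Total out = 2420 + D.
water balance: 2064.3 + 0.382·D = 0.820·(2420 + D)
(0.382 − 0.820)·D = 0.820×2420 − 2064.3 = -79.86
D = -79.86 / -0.438 = 182.33 kg/h

182.3 kg/h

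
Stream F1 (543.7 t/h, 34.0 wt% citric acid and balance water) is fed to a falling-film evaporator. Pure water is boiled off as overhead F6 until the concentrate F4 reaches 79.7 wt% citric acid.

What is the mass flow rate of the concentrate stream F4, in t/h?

citric acid is conserved: 543.7×0.340 = 184.86 t/h all reports to the concentrate.
Concentrate = 184.86/(target fraction) = 231.94 t/h.

231.9 t/h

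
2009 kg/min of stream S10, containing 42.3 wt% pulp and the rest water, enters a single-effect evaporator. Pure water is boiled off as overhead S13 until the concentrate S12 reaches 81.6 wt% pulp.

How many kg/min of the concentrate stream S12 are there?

1041 kg/min

pulp is conserved: 2009×0.423 = 849.81 kg/min all reports to the concentrate.
Concentrate = 849.81/(target fraction) = 1041.4 kg/min.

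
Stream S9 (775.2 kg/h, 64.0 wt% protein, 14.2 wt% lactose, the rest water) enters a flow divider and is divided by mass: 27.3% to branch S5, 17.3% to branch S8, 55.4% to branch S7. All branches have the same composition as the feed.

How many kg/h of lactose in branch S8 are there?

Branch S8 total = 0.173×775.2 = 134.11 kg/h.
lactose in S8 = 0.142×134.11 = 19.044 kg/h.

19.04 kg/h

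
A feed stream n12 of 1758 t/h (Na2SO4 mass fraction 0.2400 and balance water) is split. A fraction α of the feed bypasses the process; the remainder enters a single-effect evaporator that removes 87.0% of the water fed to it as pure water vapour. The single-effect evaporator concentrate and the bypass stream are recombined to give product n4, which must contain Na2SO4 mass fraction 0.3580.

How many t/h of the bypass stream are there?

881.6 t/h

All 1758×0.240 = 421.92 t/h of Na2SO4 reaches n4, so n4 = 421.92/0.358 = 1178.5 t/h and vapour = 579.45 t/h.
The evaporator receives (1−α)·1758 of feed at 0.760 water and removes 0.870 of that water:
0.870×0.760×(1−α)×1758 = 579.45
(1−α) = 579.45/1162.4 = 0.4985;  α = 0.5015.
Bypass flow = 0.5015×1758 = 881.64 t/h.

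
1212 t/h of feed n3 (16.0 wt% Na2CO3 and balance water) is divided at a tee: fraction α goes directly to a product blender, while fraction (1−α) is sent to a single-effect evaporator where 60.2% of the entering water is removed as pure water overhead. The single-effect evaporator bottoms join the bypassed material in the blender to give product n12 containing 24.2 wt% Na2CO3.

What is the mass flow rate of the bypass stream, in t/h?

All 1212×0.160 = 193.92 t/h of Na2CO3 reaches n12, so n12 = 193.92/0.242 = 801.32 t/h and vapour = 410.68 t/h.
The evaporator receives (1−α)·1212 of feed at 0.840 water and removes 0.602 of that water:
0.602×0.840×(1−α)×1212 = 410.68
(1−α) = 410.68/612.88 = 0.6701;  α = 0.3299.
Bypass flow = 0.3299×1212 = 399.87 t/h.

399.9 t/h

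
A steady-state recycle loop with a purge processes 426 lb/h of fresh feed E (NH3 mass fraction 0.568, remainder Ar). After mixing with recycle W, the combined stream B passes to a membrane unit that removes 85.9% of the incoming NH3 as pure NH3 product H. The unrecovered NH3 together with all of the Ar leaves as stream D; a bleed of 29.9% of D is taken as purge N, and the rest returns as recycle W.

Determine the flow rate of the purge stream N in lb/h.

Ar enters only via E and leaves only via the purge: 426×0.432 = 0.299×(Ar in D), and the membrane unit passes all Ar, so Ar in B = Ar in D = 615.49 lb/h.
NH3 in B: m_A = 426×0.568 + (1−0.299)·(1−0.859)·m_A, so m_A = 241.97/0.9012 = 268.51 lb/h.
D = (1−0.859)×268.51 + 615.49 = 653.35 lb/h.
Purge N = 0.299×653.35 = 195.35 lb/h.

195.4 lb/h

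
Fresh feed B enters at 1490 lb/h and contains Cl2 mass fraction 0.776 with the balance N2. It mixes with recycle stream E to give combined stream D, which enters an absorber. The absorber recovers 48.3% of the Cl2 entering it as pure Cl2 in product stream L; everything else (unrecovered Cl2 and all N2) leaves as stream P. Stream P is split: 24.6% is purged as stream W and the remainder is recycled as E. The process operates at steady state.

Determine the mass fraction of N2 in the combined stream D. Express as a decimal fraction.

0.417

N2 enters only via B and leaves only via the purge: 1490×0.224 = 0.246×(N2 in P), and the absorber passes all N2, so N2 in D = N2 in P = 1356.7 lb/h.
Cl2 in D: m_A = 1490×0.776 + (1−0.246)·(1−0.483)·m_A, so m_A = 1156.2/0.6102 = 1894.9 lb/h.
D = 1894.9 + 1356.7 = 3251.7 lb/h.
N2 fraction in D = 1356.7/3251.7 = 0.417.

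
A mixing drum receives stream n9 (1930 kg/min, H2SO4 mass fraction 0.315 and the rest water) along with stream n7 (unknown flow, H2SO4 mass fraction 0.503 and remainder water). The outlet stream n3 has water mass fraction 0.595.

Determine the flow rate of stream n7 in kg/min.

Let n7 be the unknown flow. Total out = 1930 + n7.
water balance: 1322.1 + 0.497·n7 = 0.595·(1930 + n7)
(0.497 − 0.595)·n7 = 0.595×1930 − 1322.1 = -173.7
n7 = -173.7 / -0.098 = 1772.4 kg/min

1772 kg/min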